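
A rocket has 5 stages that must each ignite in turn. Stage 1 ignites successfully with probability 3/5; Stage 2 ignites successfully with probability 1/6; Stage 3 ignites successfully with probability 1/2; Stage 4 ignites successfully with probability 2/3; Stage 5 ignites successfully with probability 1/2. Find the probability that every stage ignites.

The events are sequential, so multiply the conditional probabilities:
P = 3/5 × 1/6 × 1/2 × 2/3 × 1/2 = 6/360 = 1/60.

1/60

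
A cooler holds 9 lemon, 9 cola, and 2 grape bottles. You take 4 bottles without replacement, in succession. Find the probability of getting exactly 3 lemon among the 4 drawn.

308/1615

One ordering (lemon drawn first) has probability 9/20 × 8/19 × 7/18 × 11/17 = 5544/116280 = 77/1615.
There are C(4,3) = 4 such orderings, each equally likely, so P = 4 × 77/1615 = 308/1615.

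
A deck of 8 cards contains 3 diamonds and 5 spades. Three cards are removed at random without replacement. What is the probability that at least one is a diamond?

P(no diamonds) = 5/8 × 4/7 × 3/6 = 60/336 = 5/28.
P(at least one) = 1 − 5/28 = 23/28.

23/28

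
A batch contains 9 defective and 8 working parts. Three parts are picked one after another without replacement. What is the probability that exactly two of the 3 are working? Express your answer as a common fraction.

63/170

One ordering (working drawn first) has probability 8/17 × 7/16 × 9/15 = 504/4080 = 21/170.
There are C(3,2) = 3 such orderings, each equally likely, so P = 3 × 21/170 = 63/170.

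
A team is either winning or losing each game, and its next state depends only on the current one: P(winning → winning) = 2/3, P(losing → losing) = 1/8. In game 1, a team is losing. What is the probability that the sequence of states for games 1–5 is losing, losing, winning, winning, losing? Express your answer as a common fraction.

Game 1 is given. For each transition, use the conditional probability from the current state:
P(losing | losing) = 1/8; P(winning | losing) = 7/8; P(winning | winning) = 2/3; P(losing | winning) = 1/3.
P = 1/8 × 7/8 × 2/3 × 1/3 = 14/576 = 7/288.

7/288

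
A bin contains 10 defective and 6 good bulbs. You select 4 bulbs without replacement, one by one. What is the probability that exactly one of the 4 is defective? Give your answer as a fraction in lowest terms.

One ordering (defective drawn first) has probability 10/16 × 6/15 × 5/14 × 4/13 = 1200/43680 = 5/182.
There are C(4,1) = 4 such orderings, each equally likely, so P = 4 × 5/182 = 10/91.

10/91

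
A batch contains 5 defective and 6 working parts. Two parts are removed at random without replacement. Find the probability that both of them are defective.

2/11

P = 5/11 × 4/10 = 20/110 = 2/11.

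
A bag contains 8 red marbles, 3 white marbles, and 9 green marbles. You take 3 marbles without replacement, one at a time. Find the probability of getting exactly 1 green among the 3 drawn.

33/76

One ordering (green drawn first) has probability 9/20 × 11/19 × 10/18 = 990/6840 = 11/76.
There are C(3,1) = 3 such orderings, each equally likely, so P = 3 × 11/76 = 33/76.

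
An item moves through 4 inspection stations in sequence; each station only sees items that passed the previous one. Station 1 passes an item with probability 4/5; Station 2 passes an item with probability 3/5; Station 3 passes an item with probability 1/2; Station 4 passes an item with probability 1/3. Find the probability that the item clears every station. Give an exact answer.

Each stage is reached only if all earlier stages succeed, so
P = 4/5 × 3/5 × 1/2 × 1/3 = 12/150 = 2/25.

2/25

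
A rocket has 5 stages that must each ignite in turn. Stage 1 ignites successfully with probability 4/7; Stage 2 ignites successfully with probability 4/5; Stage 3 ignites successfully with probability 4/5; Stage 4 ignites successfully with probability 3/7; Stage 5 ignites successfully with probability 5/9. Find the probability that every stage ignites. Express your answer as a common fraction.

64/735

Each stage is reached only if all earlier stages succeed, so
P = 4/7 × 4/5 × 4/5 × 3/7 × 5/9 = 960/11025 = 64/735.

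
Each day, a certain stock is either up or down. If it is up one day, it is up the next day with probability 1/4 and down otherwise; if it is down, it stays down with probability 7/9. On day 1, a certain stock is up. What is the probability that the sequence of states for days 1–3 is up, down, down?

Day 1 is given. For each transition, use the conditional probability from the current state:
P(down | up) = 3/4; P(down | down) = 7/9.
P = 3/4 × 7/9 = 21/36 = 7/12.

7/12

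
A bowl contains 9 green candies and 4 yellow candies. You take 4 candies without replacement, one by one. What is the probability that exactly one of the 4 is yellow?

336/715

One ordering (yellow drawn first) has probability 4/13 × 9/12 × 8/11 × 7/10 = 2016/17160 = 84/715.
There are C(4,1) = 4 such orderings, each equally likely, so P = 4 × 84/715 = 336/715.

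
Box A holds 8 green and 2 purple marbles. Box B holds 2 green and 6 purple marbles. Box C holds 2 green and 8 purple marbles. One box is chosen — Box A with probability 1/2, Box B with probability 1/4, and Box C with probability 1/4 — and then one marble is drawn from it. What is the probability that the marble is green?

From Box A: P(green) = 8/10.
From Box B: P(green) = 2/8.
From Box C: P(green) = 2/10.
Total probability = (1/2)(8/10) + (1/4)(2/8) + (1/4)(2/10) = 41/80.

41/80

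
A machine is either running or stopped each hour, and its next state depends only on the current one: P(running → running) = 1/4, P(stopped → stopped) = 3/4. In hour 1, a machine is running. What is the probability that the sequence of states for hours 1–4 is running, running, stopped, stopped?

Hour 1 is given. For each transition, use the conditional probability from the current state:
P(running | running) = 1/4; P(stopped | running) = 3/4; P(stopped | stopped) = 3/4.
P = 1/4 × 3/4 × 3/4 = 9/64.

9/64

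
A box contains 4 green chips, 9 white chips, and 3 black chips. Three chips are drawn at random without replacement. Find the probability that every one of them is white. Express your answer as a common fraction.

3/20

P(every draw is white) = 9/16 × 8/15 × 7/14 = 504/3360 = 3/20.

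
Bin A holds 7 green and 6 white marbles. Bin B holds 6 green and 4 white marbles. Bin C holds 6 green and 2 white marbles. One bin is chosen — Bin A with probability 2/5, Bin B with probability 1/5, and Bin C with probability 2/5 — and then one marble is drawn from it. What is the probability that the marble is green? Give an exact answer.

413/650

From Bin A: P(green) = 7/13.
From Bin B: P(green) = 6/10.
From Bin C: P(green) = 6/8.
Total probability = (2/5)(7/13) + (1/5)(6/10) + (2/5)(6/8) = 413/650.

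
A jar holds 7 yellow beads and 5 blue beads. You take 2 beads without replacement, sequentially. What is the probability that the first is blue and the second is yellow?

Multiply the probability of each draw given the previous ones:
P = 5/12 × 7/11 = 35/132.

35/132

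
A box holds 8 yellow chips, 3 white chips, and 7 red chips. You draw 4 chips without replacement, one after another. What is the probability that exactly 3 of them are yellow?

28/153

One ordering (yellow drawn first) has probability 8/18 × 7/17 × 6/16 × 10/15 = 3360/73440 = 7/153.
There are C(4,3) = 4 such orderings, each equally likely, so P = 4 × 7/153 = 28/153.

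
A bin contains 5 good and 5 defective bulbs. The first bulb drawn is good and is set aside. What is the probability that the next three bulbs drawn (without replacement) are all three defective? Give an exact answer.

After the first draw, 5 of the remaining 9 bulbs are defective.
P = 5/9 × 4/8 × 3/7 = 60/504 = 5/42.

5/42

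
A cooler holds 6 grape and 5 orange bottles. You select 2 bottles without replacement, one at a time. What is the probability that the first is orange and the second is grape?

Multiply the probability of each draw given the previous ones:
P = 5/11 × 6/10 = 30/110 = 3/11.

3/11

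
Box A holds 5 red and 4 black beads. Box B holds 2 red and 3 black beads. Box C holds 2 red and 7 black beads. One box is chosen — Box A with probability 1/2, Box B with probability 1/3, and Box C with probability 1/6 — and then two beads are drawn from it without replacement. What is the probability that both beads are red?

191/1080

From Box A: P(both red) = (5/9)(4/8) = 5/18.
From Box B: P(both red) = (2/5)(1/4) = 1/10.
From Box C: P(both red) = (2/9)(1/8) = 1/36.
Total probability = (1/2)(5/18) + (1/3)(1/10) + (1/6)(1/36) = 191/1080.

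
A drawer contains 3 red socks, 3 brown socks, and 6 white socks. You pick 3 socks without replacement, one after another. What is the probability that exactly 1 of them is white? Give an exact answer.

9/22

One ordering (white drawn first) has probability 6/12 × 6/11 × 5/10 = 180/1320 = 3/22.
There are C(3,1) = 3 such orderings, each equally likely, so P = 3 × 3/22 = 9/22.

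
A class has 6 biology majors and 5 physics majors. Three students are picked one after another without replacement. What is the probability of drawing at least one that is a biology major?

P(no biology majors) = 5/11 × 4/10 × 3/9 = 60/990 = 2/33.
P(at least one) = 1 − 2/33 = 31/33.

31/33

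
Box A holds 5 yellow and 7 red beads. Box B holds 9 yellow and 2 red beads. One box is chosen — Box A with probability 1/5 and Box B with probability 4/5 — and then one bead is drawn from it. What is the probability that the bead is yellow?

487/660

From Box A: P(yellow) = 5/12.
From Box B: P(yellow) = 9/11.
Total probability = (1/5)(5/12) + (4/5)(9/11) = 487/660.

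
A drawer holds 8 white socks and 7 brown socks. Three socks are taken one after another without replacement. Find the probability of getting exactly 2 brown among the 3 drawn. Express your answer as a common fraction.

24/65

One ordering (brown drawn first) has probability 7/15 × 6/14 × 8/13 = 336/2730 = 8/65.
There are C(3,2) = 3 such orderings, each equally likely, so P = 3 × 8/65 = 24/65.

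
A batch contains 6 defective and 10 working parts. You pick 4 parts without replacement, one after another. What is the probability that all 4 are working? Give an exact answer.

3/26

P(every draw is working) = 10/16 × 9/15 × 8/14 × 7/13 = 5040/43680 = 3/26.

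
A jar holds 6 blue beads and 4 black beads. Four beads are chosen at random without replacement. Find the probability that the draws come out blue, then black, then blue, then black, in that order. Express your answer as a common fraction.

1/14

Chain rule:
P = 6/10 × 4/9 × 5/8 × 3/7 = 360/5040 = 1/14.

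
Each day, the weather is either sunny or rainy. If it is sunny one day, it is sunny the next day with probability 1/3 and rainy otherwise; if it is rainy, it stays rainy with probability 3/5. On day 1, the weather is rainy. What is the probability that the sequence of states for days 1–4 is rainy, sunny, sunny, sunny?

Day 1 is given. For each transition, use the conditional probability from the current state:
P(sunny | rainy) = 2/5; P(sunny | sunny) = 1/3; P(sunny | sunny) = 1/3.
P = 2/5 × 1/3 × 1/3 = 2/45.

2/45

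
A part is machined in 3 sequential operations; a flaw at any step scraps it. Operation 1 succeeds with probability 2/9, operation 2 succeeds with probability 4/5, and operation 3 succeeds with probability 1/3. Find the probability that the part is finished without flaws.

Each stage is reached only if all earlier stages succeed, so
P = 2/9 × 4/5 × 1/3 = 8/135.

8/135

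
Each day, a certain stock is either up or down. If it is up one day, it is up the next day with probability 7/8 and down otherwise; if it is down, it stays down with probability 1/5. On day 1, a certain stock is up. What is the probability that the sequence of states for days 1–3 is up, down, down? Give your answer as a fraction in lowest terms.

Day 1 is given. For each transition, use the conditional probability from the current state:
P(down | up) = 1/8; P(down | down) = 1/5.
P = 1/8 × 1/5 = 1/40.

1/40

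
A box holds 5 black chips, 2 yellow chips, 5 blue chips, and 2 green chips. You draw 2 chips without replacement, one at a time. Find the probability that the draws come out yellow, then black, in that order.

Each draw changes the counts, so multiply the conditional probabilities along the sequence:
P = 2/14 × 5/13 = 10/182 = 5/91.

5/91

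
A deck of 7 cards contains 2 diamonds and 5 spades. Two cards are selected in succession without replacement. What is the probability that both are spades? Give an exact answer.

P(all spades) = 5/7 × 4/6 = 20/42 = 10/21.

10/21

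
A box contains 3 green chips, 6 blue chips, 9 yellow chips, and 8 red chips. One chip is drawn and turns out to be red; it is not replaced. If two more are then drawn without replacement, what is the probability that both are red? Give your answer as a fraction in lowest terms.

7/100

After the first draw, 7 of the remaining 25 chips are red.
P = 7/25 × 6/24 = 42/600 = 7/100.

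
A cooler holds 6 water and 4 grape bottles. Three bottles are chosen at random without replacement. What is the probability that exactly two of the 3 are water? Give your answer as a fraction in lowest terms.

One ordering (water drawn first) has probability 6/10 × 5/9 × 4/8 = 120/720 = 1/6.
There are C(3,2) = 3 such orderings, each equally likely, so P = 3 × 1/6 = 1/2.

1/2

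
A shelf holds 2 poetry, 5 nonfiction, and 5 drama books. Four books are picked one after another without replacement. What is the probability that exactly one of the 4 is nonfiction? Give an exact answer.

35/99

One ordering (nonfiction drawn first) has probability 5/12 × 7/11 × 6/10 × 5/9 = 1050/11880 = 35/396.
There are C(4,1) = 4 such orderings, each equally likely, so P = 4 × 35/396 = 35/99.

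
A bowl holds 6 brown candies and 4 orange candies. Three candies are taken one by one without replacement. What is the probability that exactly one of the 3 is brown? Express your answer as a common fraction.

3/10

One ordering (brown drawn first) has probability 6/10 × 4/9 × 3/8 = 72/720 = 1/10.
There are C(3,1) = 3 such orderings, each equally likely, so P = 3 × 1/10 = 3/10.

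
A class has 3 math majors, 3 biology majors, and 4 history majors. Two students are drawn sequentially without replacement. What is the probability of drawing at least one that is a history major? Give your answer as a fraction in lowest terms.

P(no history majors) = 6/10 × 5/9 = 30/90 = 1/3.
P(at least one) = 1 − 1/3 = 2/3.

2/3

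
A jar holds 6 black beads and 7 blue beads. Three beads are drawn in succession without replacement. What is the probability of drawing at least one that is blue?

P(no blue) = 6/13 × 5/12 × 4/11 = 120/1716 = 10/143.
P(at least one) = 1 − 10/143 = 133/143.

133/143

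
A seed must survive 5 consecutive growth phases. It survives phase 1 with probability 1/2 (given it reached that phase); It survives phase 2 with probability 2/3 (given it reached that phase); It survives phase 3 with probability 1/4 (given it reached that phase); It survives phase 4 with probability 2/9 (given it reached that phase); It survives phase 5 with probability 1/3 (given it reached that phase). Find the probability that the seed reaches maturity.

Multiplying along the chain,
P = 1/2 × 2/3 × 1/4 × 2/9 × 1/3 = 4/648 = 1/162.

1/162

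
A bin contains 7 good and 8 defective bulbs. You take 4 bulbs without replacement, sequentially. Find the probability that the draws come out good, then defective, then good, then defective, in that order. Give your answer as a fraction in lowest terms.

Each draw changes the counts, so multiply the conditional probabilities along the sequence:
P = 7/15 × 8/14 × 6/13 × 7/12 = 2352/32760 = 14/195.

14/195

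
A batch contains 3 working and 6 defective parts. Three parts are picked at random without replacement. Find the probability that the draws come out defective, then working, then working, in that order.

Multiply the probability of each draw given the previous ones:
P = 6/9 × 3/8 × 2/7 = 36/504 = 1/14.

1/14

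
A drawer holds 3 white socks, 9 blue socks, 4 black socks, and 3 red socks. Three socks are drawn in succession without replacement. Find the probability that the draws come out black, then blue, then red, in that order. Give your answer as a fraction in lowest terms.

Each draw changes the counts, so multiply the conditional probabilities along the sequence:
P = 4/19 × 9/18 × 3/17 = 108/5814 = 6/323.

6/323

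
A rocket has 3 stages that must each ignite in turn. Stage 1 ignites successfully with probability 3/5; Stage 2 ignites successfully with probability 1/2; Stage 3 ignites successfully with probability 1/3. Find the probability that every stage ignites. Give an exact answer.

1/10

Multiplying along the chain,
P = 3/5 × 1/2 × 1/3 = 3/30 = 1/10.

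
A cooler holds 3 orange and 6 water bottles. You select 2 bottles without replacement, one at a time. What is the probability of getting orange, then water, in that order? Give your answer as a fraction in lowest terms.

1/4

Chain rule:
P = 3/9 × 6/8 = 18/72 = 1/4.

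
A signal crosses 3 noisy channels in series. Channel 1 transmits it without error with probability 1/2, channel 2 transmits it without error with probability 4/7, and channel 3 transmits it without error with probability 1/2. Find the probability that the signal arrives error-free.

1/7

Multiplying along the chain,
P = 1/2 × 4/7 × 1/2 = 4/28 = 1/7.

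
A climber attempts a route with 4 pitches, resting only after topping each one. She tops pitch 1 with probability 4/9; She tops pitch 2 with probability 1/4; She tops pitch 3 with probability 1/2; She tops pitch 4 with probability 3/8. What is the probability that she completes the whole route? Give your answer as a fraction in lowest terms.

Each stage is reached only if all earlier stages succeed, so
P = 4/9 × 1/4 × 1/2 × 3/8 = 12/576 = 1/48.

1/48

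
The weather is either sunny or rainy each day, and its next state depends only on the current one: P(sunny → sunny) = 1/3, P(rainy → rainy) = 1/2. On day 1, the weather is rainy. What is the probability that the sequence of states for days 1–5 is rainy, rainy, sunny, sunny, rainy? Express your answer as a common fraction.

Day 1 is given. For each transition, use the conditional probability from the current state:
P(rainy | rainy) = 1/2; P(sunny | rainy) = 1/2; P(sunny | sunny) = 1/3; P(rainy | sunny) = 2/3.
P = 1/2 × 1/2 × 1/3 × 2/3 = 2/36 = 1/18.

1/18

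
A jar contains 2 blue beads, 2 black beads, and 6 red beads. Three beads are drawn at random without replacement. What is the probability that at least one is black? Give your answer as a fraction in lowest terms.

8/15

P(no black) = 8/10 × 7/9 × 6/8 = 336/720 = 7/15.
P(at least one) = 1 − 7/15 = 8/15.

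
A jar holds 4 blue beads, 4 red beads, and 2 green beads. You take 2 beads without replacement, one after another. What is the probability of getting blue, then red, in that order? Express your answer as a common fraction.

Each draw changes the counts, so multiply the conditional probabilities along the sequence:
P = 4/10 × 4/9 = 16/90 = 8/45.

8/45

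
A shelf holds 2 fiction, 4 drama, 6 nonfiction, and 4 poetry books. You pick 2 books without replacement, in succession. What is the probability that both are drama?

1/20

P(every draw is drama) = 4/16 × 3/15 = 12/240 = 1/20.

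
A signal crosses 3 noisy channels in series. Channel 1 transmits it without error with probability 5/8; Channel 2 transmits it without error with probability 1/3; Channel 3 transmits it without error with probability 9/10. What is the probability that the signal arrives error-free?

3/16

Each stage is reached only if all earlier stages succeed, so
P = 5/8 × 1/3 × 9/10 = 45/240 = 3/16.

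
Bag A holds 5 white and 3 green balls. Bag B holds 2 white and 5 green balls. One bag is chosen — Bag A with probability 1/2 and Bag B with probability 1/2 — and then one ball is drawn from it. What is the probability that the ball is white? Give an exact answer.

51/112

From Bag A: P(white) = 5/8.
From Bag B: P(white) = 2/7.
Total probability = (1/2)(5/8) + (1/2)(2/7) = 51/112.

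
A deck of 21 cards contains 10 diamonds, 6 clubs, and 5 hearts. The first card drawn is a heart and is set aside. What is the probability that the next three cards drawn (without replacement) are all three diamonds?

2/19

With the first card removed, 10 diamonds remain out of 20.
P = 10/20 × 9/19 × 8/18 = 720/6840 = 2/19.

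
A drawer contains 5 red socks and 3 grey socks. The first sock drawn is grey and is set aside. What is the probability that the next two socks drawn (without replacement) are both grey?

1/21

With the first sock removed, 2 grey remain out of 7.
P = 2/7 × 1/6 = 2/42 = 1/21.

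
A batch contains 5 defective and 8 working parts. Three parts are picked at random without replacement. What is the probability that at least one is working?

138/143

P(no working) = 5/13 × 4/12 × 3/11 = 60/1716 = 5/143.
P(at least one) = 1 − 5/143 = 138/143.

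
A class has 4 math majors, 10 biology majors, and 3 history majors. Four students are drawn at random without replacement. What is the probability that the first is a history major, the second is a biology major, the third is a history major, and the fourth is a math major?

Each draw changes the counts, so multiply the conditional probabilities along the sequence:
P = 3/17 × 10/16 × 2/15 × 4/14 = 240/57120 = 1/238.

1/238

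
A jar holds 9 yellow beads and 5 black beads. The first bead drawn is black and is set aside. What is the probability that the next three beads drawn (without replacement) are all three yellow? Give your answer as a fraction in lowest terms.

With the first bead removed, 9 yellow remain out of 13.
P = 9/13 × 8/12 × 7/11 = 504/1716 = 42/143.

42/143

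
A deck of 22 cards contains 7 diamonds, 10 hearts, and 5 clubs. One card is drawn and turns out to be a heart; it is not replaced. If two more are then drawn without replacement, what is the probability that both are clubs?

1/21

With the first card removed, 5 clubs remain out of 21.
P = 5/21 × 4/20 = 20/420 = 1/21.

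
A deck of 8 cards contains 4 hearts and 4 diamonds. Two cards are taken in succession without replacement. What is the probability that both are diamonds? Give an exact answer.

3/14

P(all diamonds) = 4/8 × 3/7 = 12/56 = 3/14.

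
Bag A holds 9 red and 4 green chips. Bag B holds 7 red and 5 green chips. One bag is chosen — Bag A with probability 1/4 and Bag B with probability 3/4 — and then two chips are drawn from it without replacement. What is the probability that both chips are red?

405/1144

From Bag A: P(both red) = (9/13)(8/12) = 6/13.
From Bag B: P(both red) = (7/12)(6/11) = 7/22.
Total probability = (1/4)(6/13) + (3/4)(7/22) = 405/1144.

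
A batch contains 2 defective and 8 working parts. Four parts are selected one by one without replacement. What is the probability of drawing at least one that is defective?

P(no defective) = 8/10 × 7/9 × 6/8 × 5/7 = 1680/5040 = 1/3.
P(at least one) = 1 − 1/3 = 2/3.

2/3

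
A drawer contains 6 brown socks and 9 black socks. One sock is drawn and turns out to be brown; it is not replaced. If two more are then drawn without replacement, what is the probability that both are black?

36/91

With the first sock removed, 9 black remain out of 14.
P = 9/14 × 8/13 = 72/182 = 36/91.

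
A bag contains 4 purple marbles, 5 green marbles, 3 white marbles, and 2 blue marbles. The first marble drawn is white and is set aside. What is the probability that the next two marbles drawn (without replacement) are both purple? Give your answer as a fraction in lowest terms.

1/13

With the first marble removed, 4 purple remain out of 13.
P = 4/13 × 3/12 = 12/156 = 1/13.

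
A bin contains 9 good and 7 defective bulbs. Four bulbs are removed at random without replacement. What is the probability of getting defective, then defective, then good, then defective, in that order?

Each draw changes the counts, so multiply the conditional probabilities along the sequence:
P = 7/16 × 6/15 × 9/14 × 5/13 = 1890/43680 = 9/208.

9/208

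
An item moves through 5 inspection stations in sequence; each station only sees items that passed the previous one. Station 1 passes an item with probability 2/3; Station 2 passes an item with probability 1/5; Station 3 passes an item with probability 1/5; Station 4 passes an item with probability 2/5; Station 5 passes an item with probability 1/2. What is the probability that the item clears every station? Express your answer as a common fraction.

2/375

Multiplying along the chain,
P = 2/3 × 1/5 × 1/5 × 2/5 × 1/2 = 4/750 = 2/375.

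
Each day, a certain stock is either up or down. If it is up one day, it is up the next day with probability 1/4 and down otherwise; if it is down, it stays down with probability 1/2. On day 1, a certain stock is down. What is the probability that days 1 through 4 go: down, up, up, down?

Day 1 is given. For each transition, use the conditional probability from the current state:
P(up | down) = 1/2; P(up | up) = 1/4; P(down | up) = 3/4.
P = 1/2 × 1/4 × 3/4 = 3/32.

3/32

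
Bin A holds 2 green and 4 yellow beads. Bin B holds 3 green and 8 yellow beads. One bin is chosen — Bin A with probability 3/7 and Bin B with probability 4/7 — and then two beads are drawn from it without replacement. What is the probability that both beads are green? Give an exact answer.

From Bin A: P(both green) = (2/6)(1/5) = 1/15.
From Bin B: P(both green) = (3/11)(2/10) = 3/55.
Total probability = (3/7)(1/15) + (4/7)(3/55) = 23/385.

23/385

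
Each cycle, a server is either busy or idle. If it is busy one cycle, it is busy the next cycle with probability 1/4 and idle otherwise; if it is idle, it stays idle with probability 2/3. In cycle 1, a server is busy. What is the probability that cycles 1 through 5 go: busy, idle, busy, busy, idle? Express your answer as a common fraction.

Cycle 1 is given. For each transition, use the conditional probability from the current state:
P(idle | busy) = 3/4; P(busy | idle) = 1/3; P(busy | busy) = 1/4; P(idle | busy) = 3/4.
P = 3/4 × 1/3 × 1/4 × 3/4 = 9/192 = 3/64.

3/64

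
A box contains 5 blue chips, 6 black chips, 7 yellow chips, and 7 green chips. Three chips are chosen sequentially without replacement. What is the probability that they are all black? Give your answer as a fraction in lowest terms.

1/115

P(every draw is black) = 6/25 × 5/24 × 4/23 = 120/13800 = 1/115.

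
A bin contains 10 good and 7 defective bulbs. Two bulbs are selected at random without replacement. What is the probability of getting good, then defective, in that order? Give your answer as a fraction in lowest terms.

35/136

Multiply the probability of each draw given the previous ones:
P = 10/17 × 7/16 = 70/272 = 35/136.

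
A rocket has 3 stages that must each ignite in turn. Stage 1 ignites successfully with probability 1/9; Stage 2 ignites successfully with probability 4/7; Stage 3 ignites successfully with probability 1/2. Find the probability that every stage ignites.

2/63

The events are sequential, so multiply the conditional probabilities:
P = 1/9 × 4/7 × 1/2 = 4/126 = 2/63.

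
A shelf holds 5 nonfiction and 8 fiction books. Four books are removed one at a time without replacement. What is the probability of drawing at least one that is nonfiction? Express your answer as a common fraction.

P(no nonfiction) = 8/13 × 7/12 × 6/11 × 5/10 = 1680/17160 = 14/143.
P(at least one) = 1 − 14/143 = 129/143.

129/143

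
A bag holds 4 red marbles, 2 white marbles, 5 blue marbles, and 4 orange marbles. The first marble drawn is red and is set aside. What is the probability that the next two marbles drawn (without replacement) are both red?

3/91

After the first draw, 3 of the remaining 14 marbles are red.
P = 3/14 × 2/13 = 6/182 = 3/91.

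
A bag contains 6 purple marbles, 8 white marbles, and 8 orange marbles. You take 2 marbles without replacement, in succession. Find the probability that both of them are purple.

P(all purple) = 6/22 × 5/21 = 30/462 = 5/77.

5/77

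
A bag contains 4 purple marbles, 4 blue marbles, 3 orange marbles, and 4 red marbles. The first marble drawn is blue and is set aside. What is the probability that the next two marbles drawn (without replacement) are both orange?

After the first draw, 3 of the remaining 14 marbles are orange.
P = 3/14 × 2/13 = 6/182 = 3/91.

3/91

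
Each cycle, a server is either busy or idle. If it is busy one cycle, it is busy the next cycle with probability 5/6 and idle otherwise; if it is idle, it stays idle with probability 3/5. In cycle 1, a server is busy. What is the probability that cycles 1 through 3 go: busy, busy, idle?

5/36

Cycle 1 is given. For each transition, use the conditional probability from the current state:
P(busy | busy) = 5/6; P(idle | busy) = 1/6.
P = 5/6 × 1/6 = 5/36.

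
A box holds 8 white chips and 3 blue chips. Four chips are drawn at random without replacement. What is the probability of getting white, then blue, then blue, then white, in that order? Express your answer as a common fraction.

7/165

Each draw changes the counts, so multiply the conditional probabilities along the sequence:
P = 8/11 × 3/10 × 2/9 × 7/8 = 336/7920 = 7/165.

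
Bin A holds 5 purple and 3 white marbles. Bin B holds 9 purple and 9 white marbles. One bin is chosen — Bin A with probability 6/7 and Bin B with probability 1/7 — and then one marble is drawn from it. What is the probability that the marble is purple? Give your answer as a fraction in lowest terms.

From Bin A: P(purple) = 5/8.
From Bin B: P(purple) = 9/18.
Total probability = (6/7)(5/8) + (1/7)(9/18) = 17/28.

17/28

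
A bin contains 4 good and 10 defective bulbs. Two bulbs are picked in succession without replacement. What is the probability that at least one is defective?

P(no defective) = 4/14 × 3/13 = 12/182 = 6/91.
P(at least one) = 1 − 6/91 = 85/91.

85/91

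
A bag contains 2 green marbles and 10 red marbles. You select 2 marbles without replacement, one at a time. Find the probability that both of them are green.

1/66

P(every draw is green) = 2/12 × 1/11 = 2/132 = 1/66.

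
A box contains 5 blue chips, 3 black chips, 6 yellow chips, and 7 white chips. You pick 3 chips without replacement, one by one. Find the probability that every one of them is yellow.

2/133

P(every draw is yellow) = 6/21 × 5/20 × 4/19 = 120/7980 = 2/133.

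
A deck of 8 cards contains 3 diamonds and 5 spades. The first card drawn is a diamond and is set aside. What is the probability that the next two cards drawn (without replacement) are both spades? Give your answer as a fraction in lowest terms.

10/21

With the first card removed, 5 spades remain out of 7.
P = 5/7 × 4/6 = 20/42 = 10/21.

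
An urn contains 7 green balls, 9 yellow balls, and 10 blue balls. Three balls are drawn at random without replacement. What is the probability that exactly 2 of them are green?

One ordering (green drawn first) has probability 7/26 × 6/25 × 19/24 = 798/15600 = 133/2600.
There are C(3,2) = 3 such orderings, each equally likely, so P = 3 × 133/2600 = 399/2600.

399/2600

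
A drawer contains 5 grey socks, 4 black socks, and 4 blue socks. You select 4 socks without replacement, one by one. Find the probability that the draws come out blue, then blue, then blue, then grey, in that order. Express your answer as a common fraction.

1/143

Each draw changes the counts, so multiply the conditional probabilities along the sequence:
P = 4/13 × 3/12 × 2/11 × 5/10 = 120/17160 = 1/143.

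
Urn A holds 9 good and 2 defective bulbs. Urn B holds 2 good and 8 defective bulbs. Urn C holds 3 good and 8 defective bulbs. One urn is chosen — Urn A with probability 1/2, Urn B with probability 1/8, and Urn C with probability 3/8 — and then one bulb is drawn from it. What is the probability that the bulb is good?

From Urn A: P(good) = 9/11.
From Urn B: P(good) = 2/10.
From Urn C: P(good) = 3/11.
Total probability = (1/2)(9/11) + (1/8)(2/10) + (3/8)(3/11) = 59/110.

59/110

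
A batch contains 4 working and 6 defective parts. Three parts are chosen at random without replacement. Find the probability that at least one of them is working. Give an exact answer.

5/6

P(no working) = 6/10 × 5/9 × 4/8 = 120/720 = 1/6.
P(at least one) = 1 − 1/6 = 5/6.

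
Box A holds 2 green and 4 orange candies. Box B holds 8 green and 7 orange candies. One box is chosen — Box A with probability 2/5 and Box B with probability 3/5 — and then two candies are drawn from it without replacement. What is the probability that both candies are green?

14/75

From Box A: P(both green) = (2/6)(1/5) = 1/15.
From Box B: P(both green) = (8/15)(7/14) = 4/15.
Total probability = (2/5)(1/15) + (3/5)(4/15) = 14/75.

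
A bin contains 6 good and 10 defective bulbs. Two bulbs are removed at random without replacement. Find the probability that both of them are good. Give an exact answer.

P(every draw is good) = 6/16 × 5/15 = 30/240 = 1/8.

1/8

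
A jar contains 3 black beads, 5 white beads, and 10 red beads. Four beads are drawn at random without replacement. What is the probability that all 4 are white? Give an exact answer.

P(all white) = 5/18 × 4/17 × 3/16 × 2/15 = 120/73440 = 1/612.

1/612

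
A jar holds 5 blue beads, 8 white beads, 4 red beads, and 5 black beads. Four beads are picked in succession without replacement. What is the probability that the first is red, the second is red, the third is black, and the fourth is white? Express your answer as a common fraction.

Multiply the probability of each draw given the previous ones:
P = 4/22 × 3/21 × 5/20 × 8/19 = 480/175560 = 4/1463.

4/1463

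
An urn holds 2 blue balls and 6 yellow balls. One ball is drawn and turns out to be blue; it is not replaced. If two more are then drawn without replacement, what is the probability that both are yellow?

5/7

With the first ball removed, 6 yellow remain out of 7.
P = 6/7 × 5/6 = 30/42 = 5/7.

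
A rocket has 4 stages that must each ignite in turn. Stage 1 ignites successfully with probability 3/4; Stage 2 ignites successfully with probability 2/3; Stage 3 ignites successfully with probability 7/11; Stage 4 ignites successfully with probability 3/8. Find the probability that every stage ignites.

The events are sequential, so multiply the conditional probabilities:
P = 3/4 × 2/3 × 7/11 × 3/8 = 126/1056 = 21/176.

21/176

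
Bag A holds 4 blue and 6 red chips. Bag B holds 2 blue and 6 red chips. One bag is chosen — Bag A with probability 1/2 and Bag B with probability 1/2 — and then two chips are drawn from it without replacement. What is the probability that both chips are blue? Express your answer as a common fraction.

From Bag A: P(both blue) = (4/10)(3/9) = 2/15.
From Bag B: P(both blue) = (2/8)(1/7) = 1/28.
Total probability = (1/2)(2/15) + (1/2)(1/28) = 71/840.

71/840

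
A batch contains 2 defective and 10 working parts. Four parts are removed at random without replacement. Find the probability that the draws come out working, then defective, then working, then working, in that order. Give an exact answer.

4/33

Each draw changes the counts, so multiply the conditional probabilities along the sequence:
P = 10/12 × 2/11 × 9/10 × 8/9 = 1440/11880 = 4/33.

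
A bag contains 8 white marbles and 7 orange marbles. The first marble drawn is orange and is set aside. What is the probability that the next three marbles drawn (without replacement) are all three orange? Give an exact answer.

After the first draw, 6 of the remaining 14 marbles are orange.
P = 6/14 × 5/13 × 4/12 = 120/2184 = 5/91.

5/91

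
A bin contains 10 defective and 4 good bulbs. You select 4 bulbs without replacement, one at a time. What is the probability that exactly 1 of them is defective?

40/1001

One ordering (defective drawn first) has probability 10/14 × 4/13 × 3/12 × 2/11 = 240/24024 = 10/1001.
There are C(4,1) = 4 such orderings, each equally likely, so P = 4 × 10/1001 = 40/1001.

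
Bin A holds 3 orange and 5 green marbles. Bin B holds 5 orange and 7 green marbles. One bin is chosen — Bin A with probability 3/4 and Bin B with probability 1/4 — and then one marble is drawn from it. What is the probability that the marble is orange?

From Bin A: P(orange) = 3/8.
From Bin B: P(orange) = 5/12.
Total probability = (3/4)(3/8) + (1/4)(5/12) = 37/96.

37/96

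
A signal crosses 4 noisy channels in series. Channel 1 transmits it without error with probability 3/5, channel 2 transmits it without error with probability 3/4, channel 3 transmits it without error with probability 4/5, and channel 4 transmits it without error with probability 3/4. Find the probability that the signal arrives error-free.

27/100

Multiplying along the chain,
P = 3/5 × 3/4 × 4/5 × 3/4 = 108/400 = 27/100.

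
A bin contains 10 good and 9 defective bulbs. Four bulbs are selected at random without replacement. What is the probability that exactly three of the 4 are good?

90/323

One ordering (good drawn first) has probability 10/19 × 9/18 × 8/17 × 9/16 = 6480/93024 = 45/646.
There are C(4,3) = 4 such orderings, each equally likely, so P = 4 × 45/646 = 90/323.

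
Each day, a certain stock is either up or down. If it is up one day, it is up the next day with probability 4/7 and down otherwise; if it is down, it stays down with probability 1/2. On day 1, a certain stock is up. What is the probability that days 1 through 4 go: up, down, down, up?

Day 1 is given. For each transition, use the conditional probability from the current state:
P(down | up) = 3/7; P(down | down) = 1/2; P(up | down) = 1/2.
P = 3/7 × 1/2 × 1/2 = 3/28.

3/28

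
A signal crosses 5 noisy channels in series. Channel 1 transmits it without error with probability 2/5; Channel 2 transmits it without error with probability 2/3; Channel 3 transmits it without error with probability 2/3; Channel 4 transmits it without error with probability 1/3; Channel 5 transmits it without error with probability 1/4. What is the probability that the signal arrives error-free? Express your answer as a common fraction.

2/135

Multiplying along the chain,
P = 2/5 × 2/3 × 2/3 × 1/3 × 1/4 = 8/540 = 2/135.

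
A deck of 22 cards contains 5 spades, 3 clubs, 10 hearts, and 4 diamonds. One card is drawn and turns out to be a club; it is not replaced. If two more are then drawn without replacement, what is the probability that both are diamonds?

With the first card removed, 4 diamonds remain out of 21.
P = 4/21 × 3/20 = 12/420 = 1/35.

1/35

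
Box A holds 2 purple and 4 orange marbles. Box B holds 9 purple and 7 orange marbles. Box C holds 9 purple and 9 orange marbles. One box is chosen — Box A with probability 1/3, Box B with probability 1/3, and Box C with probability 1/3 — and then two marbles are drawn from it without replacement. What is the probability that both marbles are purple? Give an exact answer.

From Box A: P(both purple) = (2/6)(1/5) = 1/15.
From Box B: P(both purple) = (9/16)(8/15) = 3/10.
From Box C: P(both purple) = (9/18)(8/17) = 4/17.
Total probability = (1/3)(1/15) + (1/3)(3/10) + (1/3)(4/17) = 307/1530.

307/1530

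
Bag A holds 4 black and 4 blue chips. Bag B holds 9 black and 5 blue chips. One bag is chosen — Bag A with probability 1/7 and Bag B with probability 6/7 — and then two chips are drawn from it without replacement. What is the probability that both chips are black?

From Bag A: P(both black) = (4/8)(3/7) = 3/14.
From Bag B: P(both black) = (9/14)(8/13) = 36/91.
Total probability = (1/7)(3/14) + (6/7)(36/91) = 471/1274.

471/1274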